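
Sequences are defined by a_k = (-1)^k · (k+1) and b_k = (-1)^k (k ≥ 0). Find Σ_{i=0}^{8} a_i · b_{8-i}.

45

This is [x^8] in the product of the two ordinary generating functions.
Σ = 1·1 − 2·(-1) + 3·1 − 4·(-1) + 5·1 − 6·(-1) + 7·1 − 8·(-1) + 9·1 = 45.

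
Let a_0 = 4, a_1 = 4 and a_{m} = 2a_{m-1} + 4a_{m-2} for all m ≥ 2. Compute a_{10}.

251904

The ordinary generating function has denominator 1 - 2x - 4x^2.
Iterating the recurrence: a_0,…,a_{10} = 4, 4, 24, 64, 224, 704, 2304, 7424, 24064, 77824, 251904.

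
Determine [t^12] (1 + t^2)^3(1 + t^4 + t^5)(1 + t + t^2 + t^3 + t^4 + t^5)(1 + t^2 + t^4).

41

(1 + t^2)^3 has coefficients 1,0,3,0,3,0,1 for degrees 0…6.
(1 + t^4 + t^5) has coefficients 1,0,0,0,1,1,0,0,0,0,0,0,0 for degrees 0…12.
Multiplying by (1 + t + t^2 + t^3 + t^4 + t^5) gives running coefficients 1,1,1,1,2,3,2,2,2,2,1,0,0 for degrees 0…12.
Finally multiplying by (1 + t^2 + t^4), the product of all factors after the first has coefficients 1,1,2,2,4,5,5,6,6,7,5,4,3 for degrees 0…12.
[t^12] = 1·3 + 3·5 + 3·6 + 1·5 = 41.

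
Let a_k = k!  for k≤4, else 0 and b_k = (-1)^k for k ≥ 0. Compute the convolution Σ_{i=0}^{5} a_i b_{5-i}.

Write out a_i and b_{5-i} for i = 0,…,5 and sum the products.
Σ = 1·(-1) + 1·1 + 2·(-1) + 6·1 + 24·(-1) + 0·1 = -20.

-20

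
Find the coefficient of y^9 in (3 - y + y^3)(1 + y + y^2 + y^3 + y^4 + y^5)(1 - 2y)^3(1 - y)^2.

(3 - y + y^3) has coefficients 3,-1,0,1 for degrees 0…3.
(1 + y + y^2 + y^3 + y^4 + y^5) has coefficients 1,1,1,1,1,1,0,0,0,0 for degrees 0…9.
Multiplying by (1 - 2y)^3 gives running coefficients 1,-5,7,-1,-1,-1,-2,4,-8,0 for degrees 0…9.
Finally multiplying by (1 - y)^2, the product of all factors after the first has coefficients 1,-7,18,-20,8,0,-1,7,-18,20 for degrees 0…9.
[y^9] = 3·20 − 1·(-18) + 1·(-1) = 77.

77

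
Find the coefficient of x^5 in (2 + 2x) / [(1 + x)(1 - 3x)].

The denominator gives the recurrence a_n = 2a_(n−1) + 3a_(n−2) for n ≥ 2; the numerator fixes a_0 = 2, a_1 = 6.
Iterating: 2, 6, 18, 54, 162, 486, so a_5 = 486.

486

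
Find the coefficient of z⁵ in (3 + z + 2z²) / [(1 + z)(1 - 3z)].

The denominator gives the recurrence a_n = 2a_(n−1) + 3a_(n−2) for n ≥ 3; the numerator fixes a_0 = 3, a_1 = 7, a_2 = 25.
Iterating: 3, 7, 25, 71, 217, 647, so a_5 = 647.

647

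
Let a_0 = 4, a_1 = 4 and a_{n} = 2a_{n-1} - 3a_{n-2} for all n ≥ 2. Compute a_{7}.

The ordinary generating function has denominator 1 - 2t + 3t^2.
Iterating the recurrence: a_0,…,a_{7} = 4, 4, -4, -20, -28, 4, 92, 172.

172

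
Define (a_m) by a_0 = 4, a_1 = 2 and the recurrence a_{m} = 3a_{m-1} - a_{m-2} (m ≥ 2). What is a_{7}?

178

The ordinary generating function has denominator 1 - 3q + q^2.
Iterating the recurrence: a_0,…,a_{7} = 4, 2, 2, 4, 10, 26, 68, 178.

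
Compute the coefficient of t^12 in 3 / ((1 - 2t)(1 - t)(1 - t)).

The denominator gives the recurrence a_n = 4a_(n−1) − 5a_(n−2) + 2a_(n−3) for n ≥ 3; the numerator fixes a_0 = 3, a_1 = 12, a_2 = 33.
Iterating: 3, 12, 33, 78, 171, 360, 741, 1506, 3039, 6108, 12249, 24534, 49107, so a_12 = 49107.

49107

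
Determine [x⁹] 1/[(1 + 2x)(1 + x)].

-1023

The denominator gives the recurrence a_n = −3a_(n−1) − 2a_(n−2) for n ≥ 2; the numerator fixes a_0 = 1, a_1 = -3.
Iterating: 1, -3, 7, -15, 31, -63, 127, -255, 511, -1023, so a_9 = -1023.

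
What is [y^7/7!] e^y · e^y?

The EGF product rule gives c_7 = Σ_{k_1+k_2=7} C(7; k_1,k_2) · ∏ g_i(k_i), where e^y gives (1)^k; e^y gives (1)^k.
g_1(k) for k = 0…7: 1, 1, 1, 1, 1, 1, 1, 1.
g_2(k) for k = 0…7: 1, 1, 1, 1, 1, 1, 1, 1.
c_7 = Σ_k C(7,k)·g_1(k)·g_2(7−k) = 1·1·1 + 7·1·1 + 21·1·1 + 35·1·1 + 35·1·1 + 21·1·1 + 7·1·1 + 1·1·1 = 1 + 7 + 21 + 35 + 35 + 21 + 7 + 1 = 128.

128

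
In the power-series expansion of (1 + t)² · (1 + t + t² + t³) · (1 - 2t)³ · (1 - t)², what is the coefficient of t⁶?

3

(1 + t)² has coefficients 1,2,1 for degrees 0…2.
(1 + t + t² + t³) has coefficients 1,1,1,1,0,0,0 for degrees 0…6.
Multiplying by (1 - 2t)³ gives running coefficients 1,-5,7,-1,-2,4,-8 for degrees 0…6.
Finally multiplying by (1 - t)², the product of all factors after the first has coefficients 1,-7,18,-20,7,7,-18 for degrees 0…6.
[t⁶] = 1·(-18) + 2·7 + 1·7 = 3.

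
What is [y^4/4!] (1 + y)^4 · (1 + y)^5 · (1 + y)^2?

7920

The EGF product rule gives c_4 = Σ_{k_1+k_2+k_3=4} C(4; k_1,k_2,k_3) · ∏ g_i(k_i), where (1+y)^4 gives the falling factorial (4)_k; (1+y)^5 gives the falling factorial (5)_k; (1+y)^2 gives the falling factorial (2)_k.
g_1(k) for k = 0…4: 1, 4, 12, 24, 24.
g_2(k) for k = 0…4: 1, 5, 20, 60, 120.
g_3(k) for k = 0…4: 1, 2, 2, 0, 0.
First combine the last two factors: h(k) = Σ_j C(k,j)·g_2(j)·g_3(k−j) for k = 0…4: 1, 7, 42, 210, 840.
c_4 = Σ_k C(4,k)·g_1(k)·h(4−k) = 1·1·840 + 4·4·210 + 6·12·42 + 4·24·7 + 1·24·1 = 840 + 3360 + 3024 + 672 + 24 = 7920.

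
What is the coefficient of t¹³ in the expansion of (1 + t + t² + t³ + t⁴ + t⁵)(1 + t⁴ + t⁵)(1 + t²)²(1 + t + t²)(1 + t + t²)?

(1 + t + t² + t³ + t⁴ + t⁵) has coefficients 1,1,1,1,1,1 for degrees 0…5.
(1 + t⁴ + t⁵) has coefficients 1,0,0,0,1,1,0,0,0,0,0,0,0,0 for degrees 0…13.
Multiplying by (1 + t²)² gives running coefficients 1,0,2,0,2,1,2,2,1,1,0,0,0,0 for degrees 0…13.
Multiplying by (1 + t + t²) gives running coefficients 1,1,3,2,4,3,5,5,5,4,2,1,0,0 for degrees 0…13.
Finally multiplying by (1 + t + t²), the product of all factors after the first has coefficients 1,2,5,6,9,9,12,13,15,14,11,7,3,1 for degrees 0…13.
[t¹³] = 1·1 + 1·3 + 1·7 + 1·11 + 1·14 + 1·15 = 51.

51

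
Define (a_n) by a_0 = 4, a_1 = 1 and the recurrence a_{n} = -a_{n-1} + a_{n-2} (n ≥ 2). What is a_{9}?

-50

The ordinary generating function has denominator 1 + q - q^2.
Iterating the recurrence: a_0,…,a_{9} = 4, 1, 3, -2, 5, -7, 12, -19, 31, -50.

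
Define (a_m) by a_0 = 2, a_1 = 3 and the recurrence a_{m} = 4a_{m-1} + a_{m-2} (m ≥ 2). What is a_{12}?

25920106

The ordinary generating function has denominator 1 - 4q - q^2.
Iterating the recurrence: a_0,…,a_{12} = 2, 3, 14, 59, 250, 1059, 4486, 19003, 80498, 340995, 1444478, 6118907, 25920106.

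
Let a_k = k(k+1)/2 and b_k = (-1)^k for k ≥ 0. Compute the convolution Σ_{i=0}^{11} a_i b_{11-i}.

36

Write out a_i and b_{11-i} for i = 0,…,11 and sum the products.
Σ = 0·(-1) + 1·1 + 3·(-1) + 6·1 + 10·(-1) + 15·1 + 21·(-1) + 28·1 + 36·(-1) + 45·1 + 55·(-1) + 66·1 = 36.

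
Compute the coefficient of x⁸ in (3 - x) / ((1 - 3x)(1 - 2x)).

Partial fractions give a closed form: a_n = (8)·3^n + (-5)·2^n.
At n = 8: a_8 = 51208.

51208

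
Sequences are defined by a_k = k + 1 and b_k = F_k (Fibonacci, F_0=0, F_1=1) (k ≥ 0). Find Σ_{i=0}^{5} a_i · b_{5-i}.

26

The convolution is the t^5 coefficient of A(t)B(t).
Σ = 1·5 + 2·3 + 3·2 + 4·1 + 5·1 + 6·0 = 26.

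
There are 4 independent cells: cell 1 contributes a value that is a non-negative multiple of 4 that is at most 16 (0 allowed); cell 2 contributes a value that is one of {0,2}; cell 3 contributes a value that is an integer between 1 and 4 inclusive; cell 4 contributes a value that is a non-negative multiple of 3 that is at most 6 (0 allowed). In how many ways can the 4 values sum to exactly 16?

The generating function for the choices is (1 + y⁴ + y⁸ + y¹² + y¹⁶)·(1 + y²)·(y + y² + y³ + y⁴)·(1 + y³ + y⁶); the count is [y¹⁶].
(1 + y⁴ + y⁸ + y¹² + y¹⁶) has coefficients 1,0,0,0,1,0,0,0,1,0,0,0,1,0,0,0,1 for degrees 0…16.
(1 + y²) has coefficients 1,0,1,0,0,0,0,0,0,0,0,0,0,0,0,0,0 for degrees 0…16.
Multiplying by (y + y² + y³ + y⁴) gives running coefficients 0,1,1,2,2,1,1,0,0,0,0,0,0,0,0,0,0 for degrees 0…16.
Finally multiplying by (1 + y³ + y⁶), the product of all factors after the first has coefficients 0,1,1,2,3,2,3,3,2,3,2,1,1,0,0,0,0 for degrees 0…16.
[y¹⁶] = 1·0 + 1·1 + 1·2 + 1·3 + 1·0 = 6.

6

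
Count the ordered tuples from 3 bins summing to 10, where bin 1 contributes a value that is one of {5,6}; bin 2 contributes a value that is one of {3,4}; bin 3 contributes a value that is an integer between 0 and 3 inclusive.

The generating function for the choices is (y^5 + y^6)·(y^3 + y^4)·(1 + y + y^2 + y^3); the count is [y^10].
(y^5 + y^6) has coefficients 0,0,0,0,0,1,1 for degrees 0…6.
(y^3 + y^4) has coefficients 0,0,0,1,1,0,0,0,0,0,0 for degrees 0…10.
Finally multiplying by (1 + y + y^2 + y^3), the product of all factors after the first has coefficients 0,0,0,1,2,2,2,1,0,0,0 for degrees 0…10.
[y^10] = 1·2 + 1·2 = 4.

4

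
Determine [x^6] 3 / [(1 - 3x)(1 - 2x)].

6177

The denominator gives the recurrence a_n = 5a_(n−1) − 6a_(n−2) for n ≥ 2; the numerator fixes a_0 = 3, a_1 = 15.
Iterating: 3, 15, 57, 195, 633, 1995, 6177, so a_6 = 6177.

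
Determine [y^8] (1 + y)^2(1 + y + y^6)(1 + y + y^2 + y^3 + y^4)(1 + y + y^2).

(1 + y)^2 has coefficients 1,2,1 for degrees 0…2.
(1 + y + y^6) has coefficients 1,1,0,0,0,0,1,0,0 for degrees 0…8.
Multiplying by (1 + y + y^2 + y^3 + y^4) gives running coefficients 1,2,2,2,2,1,1,1,1 for degrees 0…8.
Finally multiplying by (1 + y + y^2), the product of all factors after the first has coefficients 1,3,5,6,6,5,4,3,3 for degrees 0…8.
[y^8] = 1·3 + 2·3 + 1·4 = 13.

13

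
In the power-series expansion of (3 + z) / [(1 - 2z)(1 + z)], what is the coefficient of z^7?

298

The denominator gives the recurrence a_n = a_(n−1) + 2a_(n−2) for n ≥ 2; the numerator fixes a_0 = 3, a_1 = 4.
Iterating: 3, 4, 10, 18, 38, 74, 150, 298, so a_7 = 298.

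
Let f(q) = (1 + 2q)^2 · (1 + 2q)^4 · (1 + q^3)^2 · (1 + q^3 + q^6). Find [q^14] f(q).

(1 + 2q)^2 has coefficients 1,4,4 for degrees 0…2.
(1 + 2q)^4 has coefficients 1,8,24,32,16,0,0,0,0,0,0,0,0,0,0 for degrees 0…14.
Multiplying by (1 + q^3)^2 gives running coefficients 1,8,24,34,32,48,65,40,24,32,16,0,0,0,0 for degrees 0…14.
Finally multiplying by (1 + q^3 + q^6), the product of all factors after the first has coefficients 1,8,24,35,40,72,100,80,96,131,88,72,97,56,24 for degrees 0…14.
[q^14] = 1·24 + 4·56 + 4·97 = 636.

636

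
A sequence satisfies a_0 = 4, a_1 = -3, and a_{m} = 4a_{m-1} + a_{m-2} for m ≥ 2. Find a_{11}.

The ordinary generating function has denominator 1 - 4x - x^2.
Iterating the recurrence: a_0,…,a_{11} = 4, -3, -8, -35, -148, -627, -2656, -11251, -47660, -201891, -855224, -3622787.

-3622787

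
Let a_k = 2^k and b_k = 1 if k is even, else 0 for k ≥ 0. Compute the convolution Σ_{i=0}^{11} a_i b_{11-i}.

Write out a_i and b_{11-i} for i = 0,…,11 and sum the products.
Σ = 1·0 + 2·1 + 4·0 + 8·1 + 16·0 + 32·1 + 64·0 + 128·1 + 256·0 + 512·1 + 1024·0 + 2048·1 = 2730.

2730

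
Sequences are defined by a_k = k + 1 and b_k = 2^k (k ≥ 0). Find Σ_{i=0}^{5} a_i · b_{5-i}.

Write out a_i and b_{5-i} for i = 0,…,5 and sum the products.
Σ = 1·32 + 2·16 + 3·8 + 4·4 + 5·2 + 6·1 = 120.

120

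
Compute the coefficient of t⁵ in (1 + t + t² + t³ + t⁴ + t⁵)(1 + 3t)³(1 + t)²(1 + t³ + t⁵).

315

(1 + t + t² + t³ + t⁴ + t⁵) has coefficients 1,1,1,1,1,1 for degrees 0…5.
(1 + 3t)³ has coefficients 1,9,27,27,0,0 for degrees 0…5.
Multiplying by (1 + t)² gives running coefficients 1,11,46,90,81,27 for degrees 0…5.
Finally multiplying by (1 + t³ + t⁵), the product of all factors after the first has coefficients 1,11,46,91,92,74 for degrees 0…5.
[t⁵] = 1·74 + 1·92 + 1·91 + 1·46 + 1·11 + 1·1 = 315.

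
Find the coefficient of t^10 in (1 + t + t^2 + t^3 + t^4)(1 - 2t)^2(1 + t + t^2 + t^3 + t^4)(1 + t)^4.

(1 + t + t^2 + t^3 + t^4) has coefficients 1,1,1,1,1 for degrees 0…4.
(1 - 2t)^2 has coefficients 1,-4,4,0,0,0,0,0,0,0,0 for degrees 0…10.
Multiplying by (1 + t + t^2 + t^3 + t^4) gives running coefficients 1,-3,1,1,1,0,4,0,0,0,0 for degrees 0…10.
Finally multiplying by (1 + t)^4, the product of all factors after the first has coefficients 1,1,-5,-9,0,11,15,21,25,16,4 for degrees 0…10.
[t^10] = 1·4 + 1·16 + 1·25 + 1·21 + 1·15 = 81.

81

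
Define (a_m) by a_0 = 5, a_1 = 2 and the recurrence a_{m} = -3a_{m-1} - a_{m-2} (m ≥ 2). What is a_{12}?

The ordinary generating function has denominator 1 + 3t + t^2.
Iterating the recurrence: a_0,…,a_{12} = 5, 2, -11, 31, -82, 215, -563, 1474, -3859, 10103, -26450, 69247, -181291.

-181291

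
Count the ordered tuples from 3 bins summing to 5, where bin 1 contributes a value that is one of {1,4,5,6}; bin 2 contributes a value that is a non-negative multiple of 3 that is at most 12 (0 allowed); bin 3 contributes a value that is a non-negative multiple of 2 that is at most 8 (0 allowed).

The generating function for the choices is (z + z⁴ + z⁵ + z⁶)·(1 + z³ + z⁶ + z⁹ + z¹²)·(1 + z² + z⁴ + z⁶ + z⁸); the count is [z⁵].
(z + z⁴ + z⁵ + z⁶) has coefficients 0,1,0,0,1,1 for degrees 0…5.
(1 + z³ + z⁶ + z⁹ + z¹²) has coefficients 1,0,0,1,0,0 for degrees 0…5.
Finally multiplying by (1 + z² + z⁴ + z⁶ + z⁸), the product of all factors after the first has coefficients 1,0,1,1,1,1 for degrees 0…5.
[z⁵] = 1·1 + 1·0 + 1·1 = 2.

2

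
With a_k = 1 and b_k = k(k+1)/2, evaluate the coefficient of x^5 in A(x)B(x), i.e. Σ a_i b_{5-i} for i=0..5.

35

The convolution is the x^5 coefficient of A(x)B(x).
Σ = 1·15 + 1·10 + 1·6 + 1·3 + 1·1 + 1·0 = 35.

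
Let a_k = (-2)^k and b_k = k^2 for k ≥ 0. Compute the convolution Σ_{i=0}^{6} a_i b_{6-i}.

10

Write out a_i and b_{6-i} for i = 0,…,6 and sum the products.
Σ = 1·36 − 2·25 + 4·16 − 8·9 + 16·4 − 32·1 + 64·0 = 10.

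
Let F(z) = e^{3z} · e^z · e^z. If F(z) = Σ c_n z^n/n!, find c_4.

The EGF product rule gives c_4 = Σ_{k_1+k_2+k_3=4} C(4; k_1,k_2,k_3) · ∏ g_i(k_i), where e^{3z} gives (3)^k; e^z gives (1)^k; e^z gives (1)^k.
g_1(k) for k = 0…4: 1, 3, 9, 27, 81.
g_2(k) for k = 0…4: 1, 1, 1, 1, 1.
g_3(k) for k = 0…4: 1, 1, 1, 1, 1.
First combine the last two factors: h(k) = Σ_j C(k,j)·g_2(j)·g_3(k−j) for k = 0…4: 1, 2, 4, 8, 16.
c_4 = Σ_k C(4,k)·g_1(k)·h(4−k) = 1·1·16 + 4·3·8 + 6·9·4 + 4·27·2 + 1·81·1 = 16 + 96 + 216 + 216 + 81 = 625.

625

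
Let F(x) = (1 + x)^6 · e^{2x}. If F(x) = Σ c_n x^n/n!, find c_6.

The EGF product rule gives c_6 = Σ_{k_1+k_2=6} C(6; k_1,k_2) · ∏ g_i(k_i), where (1+x)^6 gives the falling factorial (6)_k; e^{2x} gives (2)^k.
g_1(k) for k = 0…6: 1, 6, 30, 120, 360, 720, 720.
g_2(k) for k = 0…6: 1, 2, 4, 8, 16, 32, 64.
c_6 = Σ_k C(6,k)·g_1(k)·g_2(6−k) = 1·1·64 + 6·6·32 + 15·30·16 + 20·120·8 + 15·360·4 + 6·720·2 + 1·720·1 = 64 + 1152 + 7200 + 19200 + 21600 + 8640 + 720 = 58576.

58576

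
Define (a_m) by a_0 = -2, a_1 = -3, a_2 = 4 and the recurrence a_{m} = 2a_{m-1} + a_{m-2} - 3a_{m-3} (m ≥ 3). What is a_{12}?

The ordinary generating function has denominator 1 - 2z - z^2 + 3z^3.
Iterating the recurrence: a_0,…,a_{12} = -2, -3, 4, 11, 35, 69, 140, 244, 421, 666, 1021, 1445, 1913.

1913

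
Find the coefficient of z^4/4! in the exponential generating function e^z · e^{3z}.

The EGF product rule gives c_4 = Σ_{k_1+k_2=4} C(4; k_1,k_2) · ∏ g_i(k_i), where e^z gives (1)^k; e^{3z} gives (3)^k.
g_1(k) for k = 0…4: 1, 1, 1, 1, 1.
g_2(k) for k = 0…4: 1, 3, 9, 27, 81.
c_4 = Σ_k C(4,k)·g_1(k)·g_2(4−k) = 1·1·81 + 4·1·27 + 6·1·9 + 4·1·3 + 1·1·1 = 81 + 108 + 54 + 12 + 1 = 256.

256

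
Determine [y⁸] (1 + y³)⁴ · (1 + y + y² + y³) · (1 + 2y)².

(1 + y³)⁴ has coefficients 1,0,0,4,0,0,6,0,0 for degrees 0…8.
(1 + y + y² + y³) has coefficients 1,1,1,1,0,0,0,0,0 for degrees 0…8.
Finally multiplying by (1 + 2y)², the product of all factors after the first has coefficients 1,5,9,9,8,4,0,0,0 for degrees 0…8.
[y⁸] = 1·0 + 4·4 + 6·9 = 70.

70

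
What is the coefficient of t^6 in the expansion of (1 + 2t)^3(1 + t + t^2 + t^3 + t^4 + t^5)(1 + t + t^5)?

(1 + 2t)^3 has coefficients 1,6,12,8 for degrees 0…3.
(1 + t + t^2 + t^3 + t^4 + t^5) has coefficients 1,1,1,1,1,1,0 for degrees 0…6.
Finally multiplying by (1 + t + t^5), the product of all factors after the first has coefficients 1,2,2,2,2,3,2 for degrees 0…6.
[t^6] = 1·2 + 6·3 + 12·2 + 8·2 = 60.

60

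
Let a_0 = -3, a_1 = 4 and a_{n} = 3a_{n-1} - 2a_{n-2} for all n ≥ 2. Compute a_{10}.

The ordinary generating function has denominator 1 - 3z + 2z^2.
Iterating the recurrence: a_0,…,a_{10} = -3, 4, 18, 46, 102, 214, 438, 886, 1782, 3574, 7158.

7158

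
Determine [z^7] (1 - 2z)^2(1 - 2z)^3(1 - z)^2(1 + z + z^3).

(1 - 2z)^2 has coefficients 1,-4,4 for degrees 0…2.
(1 - 2z)^3 has coefficients 1,-6,12,-8,0,0,0,0 for degrees 0…7.
Multiplying by (1 - z)^2 gives running coefficients 1,-8,25,-38,28,-8,0,0 for degrees 0…7.
Finally multiplying by (1 + z + z^3), the product of all factors after the first has coefficients 1,-7,17,-12,-18,45,-46,28 for degrees 0…7.
[z^7] = 1·28 − 4·(-46) + 4·45 = 392.

392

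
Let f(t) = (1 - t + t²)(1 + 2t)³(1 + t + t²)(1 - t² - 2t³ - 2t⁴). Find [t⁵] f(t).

-38

(1 - t + t²) has coefficients 1,-1,1 for degrees 0…2.
(1 + 2t)³ has coefficients 1,6,12,8,0,0 for degrees 0…5.
Multiplying by (1 + t + t²) gives running coefficients 1,7,19,26,20,8 for degrees 0…5.
Finally multiplying by (1 - t² - 2t³ - 2t⁴), the product of all factors after the first has coefficients 1,7,18,17,-15,-70 for degrees 0…5.
[t⁵] = 1·(-70) − 1·(-15) + 1·17 = -38.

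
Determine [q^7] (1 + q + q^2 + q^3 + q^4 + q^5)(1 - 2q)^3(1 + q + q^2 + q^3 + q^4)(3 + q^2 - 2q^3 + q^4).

(1 + q + q^2 + q^3 + q^4 + q^5) has coefficients 1,1,1,1,1,1 for degrees 0…5.
(1 - 2q)^3 has coefficients 1,-6,12,-8,0,0,0,0 for degrees 0…7.
Multiplying by (1 + q + q^2 + q^3 + q^4) gives running coefficients 1,-5,7,-1,-1,-2,4,-8 for degrees 0…7.
Finally multiplying by (3 + q^2 - 2q^3 + q^4), the product of all factors after the first has coefficients 3,-15,22,-10,15,-26,20,-25 for degrees 0…7.
[q^7] = 1·(-25) + 1·20 + 1·(-26) + 1·15 + 1·(-10) + 1·22 = -4.

-4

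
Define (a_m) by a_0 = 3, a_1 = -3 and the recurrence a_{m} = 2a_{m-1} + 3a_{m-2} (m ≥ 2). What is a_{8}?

3

The ordinary generating function has denominator 1 - 2q - 3q^2.
Iterating the recurrence: a_0,…,a_{8} = 3, -3, 3, -3, 3, -3, 3, -3, 3.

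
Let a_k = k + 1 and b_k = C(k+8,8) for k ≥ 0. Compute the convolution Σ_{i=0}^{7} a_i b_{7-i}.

This is [x^7] in the product of the two ordinary generating functions.
Σ = 1·6435 + 2·3003 + 3·1287 + 4·495 + 5·165 + 6·45 + 7·9 + 8·1 = 19448.

19448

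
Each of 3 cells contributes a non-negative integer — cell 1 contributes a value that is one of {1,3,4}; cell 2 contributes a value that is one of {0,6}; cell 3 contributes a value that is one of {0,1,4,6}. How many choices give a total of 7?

3

The generating function for the choices is (z + z³ + z⁴)·(1 + z⁶)·(1 + z + z⁴ + z⁶); the count is [z⁷].
(z + z³ + z⁴) has coefficients 0,1,0,1,1 for degrees 0…4.
(1 + z⁶) has coefficients 1,0,0,0,0,0,1,0 for degrees 0…7.
Finally multiplying by (1 + z + z⁴ + z⁶), the product of all factors after the first has coefficients 1,1,0,0,1,0,2,1 for degrees 0…7.
[z⁷] = 1·2 + 1·1 + 1·0 = 3.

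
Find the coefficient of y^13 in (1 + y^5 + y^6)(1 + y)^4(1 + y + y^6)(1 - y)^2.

(1 + y^5 + y^6) has coefficients 1,0,0,0,0,1,1 for degrees 0…6.
(1 + y)^4 has coefficients 1,4,6,4,1,0,0,0,0,0,0,0,0,0 for degrees 0…13.
Multiplying by (1 + y + y^6) gives running coefficients 1,5,10,10,5,1,1,4,6,4,1,0,0,0 for degrees 0…13.
Finally multiplying by (1 - y)^2, the product of all factors after the first has coefficients 1,3,1,-5,-5,1,4,3,-1,-4,-1,2,1,0 for degrees 0…13.
[y^13] = 1·0 + 1·(-1) + 1·3 = 2.

2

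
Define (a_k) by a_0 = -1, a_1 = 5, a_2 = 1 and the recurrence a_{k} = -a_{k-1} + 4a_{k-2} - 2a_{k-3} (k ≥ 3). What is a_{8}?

The ordinary generating function has denominator 1 + z - 4z^2 + 2z^3.
Iterating the recurrence: a_0,…,a_{8} = -1, 5, 1, 21, -27, 109, -259, 749, -2003.

-2003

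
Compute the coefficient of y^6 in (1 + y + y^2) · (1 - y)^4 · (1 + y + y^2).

(1 + y + y^2) has coefficients 1,1,1 for degrees 0…2.
(1 - y)^4 has coefficients 1,-4,6,-4,1,0,0 for degrees 0…6.
Finally multiplying by (1 + y + y^2), the product of all factors after the first has coefficients 1,-3,3,-2,3,-3,1 for degrees 0…6.
[y^6] = 1·1 + 1·(-3) + 1·3 = 1.

1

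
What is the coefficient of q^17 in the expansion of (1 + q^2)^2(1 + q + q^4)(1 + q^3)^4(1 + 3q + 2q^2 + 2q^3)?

(1 + q^2)^2 has coefficients 1,0,2,0,1 for degrees 0…4.
(1 + q + q^4) has coefficients 1,1,0,0,1,0,0,0,0,0,0,0,0,0,0,0,0,0 for degrees 0…17.
Multiplying by (1 + q^3)^4 gives running coefficients 1,1,0,4,5,0,6,10,0,4,10,0,1,5,0,0,1,0 for degrees 0…17.
Finally multiplying by (1 + 3q + 2q^2 + 2q^3), the product of all factors after the first has coefficients 1,4,5,8,19,23,24,38,42,36,42,38,29,28,17,12,11,3 for degrees 0…17.
[q^17] = 1·3 + 2·12 + 1·28 = 55.

55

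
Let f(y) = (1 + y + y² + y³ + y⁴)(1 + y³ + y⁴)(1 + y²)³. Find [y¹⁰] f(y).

12

(1 + y + y² + y³ + y⁴) has coefficients 1,1,1,1,1 for degrees 0…4.
(1 + y³ + y⁴) has coefficients 1,0,0,1,1,0,0,0,0,0,0 for degrees 0…10.
Finally multiplying by (1 + y²)³, the product of all factors after the first has coefficients 1,0,3,1,4,3,4,3,3,1,1 for degrees 0…10.
[y¹⁰] = 1·1 + 1·1 + 1·3 + 1·3 + 1·4 = 12.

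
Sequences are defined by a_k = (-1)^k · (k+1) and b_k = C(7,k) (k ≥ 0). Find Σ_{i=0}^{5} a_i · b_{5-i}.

The convolution is the x^5 coefficient of A(x)B(x).
Σ = 1·21 − 2·35 + 3·35 − 4·21 + 5·7 − 6·1 = 1.

1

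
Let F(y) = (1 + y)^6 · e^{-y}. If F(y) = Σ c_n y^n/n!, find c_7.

1091

The EGF product rule gives c_7 = Σ_{k_1+k_2=7} C(7; k_1,k_2) · ∏ g_i(k_i), where (1+y)^6 gives the falling factorial (6)_k; e^{-y} gives (-1)^k.
g_1(k) for k = 0…7: 1, 6, 30, 120, 360, 720, 720, 0.
g_2(k) for k = 0…7: 1, -1, 1, -1, 1, -1, 1, -1.
c_7 = Σ_k C(7,k)·g_1(k)·g_2(7−k) = 1·1·(-1) + 7·6·1 + 21·30·(-1) + 35·120·1 + 35·360·(-1) + 21·720·1 + 7·720·(-1) = −1 + 42 − 630 + 4200 − 12600 + 15120 − 5040 = 1091.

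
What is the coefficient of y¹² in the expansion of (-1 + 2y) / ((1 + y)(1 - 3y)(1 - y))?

Partial fractions give a closed form: a_n = (-3/8)·(-1)^n + (-3/8)·3^n + (-1/4)·1^n.
At n = 12: a_12 = -199291.

-199291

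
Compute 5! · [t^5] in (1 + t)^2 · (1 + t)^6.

The EGF product rule gives c_5 = Σ_{k_1+k_2=5} C(5; k_1,k_2) · ∏ g_i(k_i), where (1+t)^2 gives the falling factorial (2)_k; (1+t)^6 gives the falling factorial (6)_k.
g_1(k) for k = 0…5: 1, 2, 2, 0, 0, 0.
g_2(k) for k = 0…5: 1, 6, 30, 120, 360, 720.
c_5 = Σ_k C(5,k)·g_1(k)·g_2(5−k) = 1·1·720 + 5·2·360 + 10·2·120 = 720 + 3600 + 2400 = 6720.

6720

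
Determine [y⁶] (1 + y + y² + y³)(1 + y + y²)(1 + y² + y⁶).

3

(1 + y + y² + y³) has coefficients 1,1,1,1 for degrees 0…3.
(1 + y + y²) has coefficients 1,1,1,0,0,0,0 for degrees 0…6.
Finally multiplying by (1 + y² + y⁶), the product of all factors after the first has coefficients 1,1,2,1,1,0,1 for degrees 0…6.
[y⁶] = 1·1 + 1·0 + 1·1 + 1·1 = 3.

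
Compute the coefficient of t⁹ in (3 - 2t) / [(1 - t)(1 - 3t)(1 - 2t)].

Partial fractions give a closed form: a_n = (1/2)·1^n + (21/2)·3^n + (-8)·2^n.
At n = 9: a_9 = 202576.

202576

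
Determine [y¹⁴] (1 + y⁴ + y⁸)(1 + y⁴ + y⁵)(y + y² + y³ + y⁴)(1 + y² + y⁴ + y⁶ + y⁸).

(1 + y⁴ + y⁸) has coefficients 1,0,0,0,1,0,0,0,1 for degrees 0…8.
(1 + y⁴ + y⁵) has coefficients 1,0,0,0,1,1,0,0,0,0,0,0,0,0,0 for degrees 0…14.
Multiplying by (y + y² + y³ + y⁴) gives running coefficients 0,1,1,1,1,1,2,2,2,1,0,0,0,0,0 for degrees 0…14.
Finally multiplying by (1 + y² + y⁴ + y⁶ + y⁸), the product of all factors after the first has coefficients 0,1,1,2,2,3,4,5,6,6,6,5,5,4,4 for degrees 0…14.
[y¹⁴] = 1·4 + 1·6 + 1·4 = 14.

14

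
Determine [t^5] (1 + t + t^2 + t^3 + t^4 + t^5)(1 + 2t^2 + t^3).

(1 + t + t^2 + t^3 + t^4 + t^5) has coefficients 1,1,1,1,1,1 for degrees 0…5.
(1 + 2t^2 + t^3) has coefficients 1,0,2,1,0,0 for degrees 0…5.
[t^5] = 1·0 + 1·0 + 1·1 + 1·2 + 1·0 + 1·1 = 4.

4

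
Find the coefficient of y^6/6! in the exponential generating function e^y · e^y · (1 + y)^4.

The EGF product rule gives c_6 = Σ_{k_1+k_2+k_3=6} C(6; k_1,k_2,k_3) · ∏ g_i(k_i), where e^y gives (1)^k; e^y gives (1)^k; (1+y)^4 gives the falling factorial (4)_k.
g_1(k) for k = 0…6: 1, 1, 1, 1, 1, 1, 1.
g_2(k) for k = 0…6: 1, 1, 1, 1, 1, 1, 1.
g_3(k) for k = 0…6: 1, 4, 12, 24, 24, 0, 0.
First combine the last two factors: h(k) = Σ_j C(k,j)·g_2(j)·g_3(k−j) for k = 0…6: 1, 5, 21, 73, 209, 501, 1045.
c_6 = Σ_k C(6,k)·g_1(k)·h(6−k) = 1·1·1045 + 6·1·501 + 15·1·209 + 20·1·73 + 15·1·21 + 6·1·5 + 1·1·1 = 1045 + 3006 + 3135 + 1460 + 315 + 30 + 1 = 8992.

8992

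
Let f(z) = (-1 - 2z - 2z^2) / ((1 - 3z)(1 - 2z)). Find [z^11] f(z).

-993593

The denominator gives the recurrence a_n = 5a_(n−1) − 6a_(n−2) for n ≥ 3; the numerator fixes a_0 = -1, a_1 = -7, a_2 = -31.
Iterating: -1, -7, -31, -113, -379, -1217, -3811, -11753, -35899, -108977, -329491, -993593, so a_11 = -993593.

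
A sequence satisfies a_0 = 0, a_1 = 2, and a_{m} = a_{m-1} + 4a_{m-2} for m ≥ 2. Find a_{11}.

The ordinary generating function has denominator 1 - y - 4y^2.
Iterating the recurrence: a_0,…,a_{11} = 0, 2, 2, 10, 18, 58, 130, 362, 882, 2330, 5858, 15178.

15178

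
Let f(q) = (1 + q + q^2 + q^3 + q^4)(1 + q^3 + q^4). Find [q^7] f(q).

2

(1 + q + q^2 + q^3 + q^4) has coefficients 1,1,1,1,1 for degrees 0…4.
(1 + q^3 + q^4) has coefficients 1,0,0,1,1,0,0,0 for degrees 0…7.
[q^7] = 1·0 + 1·0 + 1·0 + 1·1 + 1·1 = 2.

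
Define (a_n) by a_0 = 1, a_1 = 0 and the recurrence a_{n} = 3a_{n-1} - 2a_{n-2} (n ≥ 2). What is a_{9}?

-510

The ordinary generating function has denominator 1 - 3z + 2z^2.
Iterating the recurrence: a_0,…,a_{9} = 1, 0, -2, -6, -14, -30, -62, -126, -254, -510.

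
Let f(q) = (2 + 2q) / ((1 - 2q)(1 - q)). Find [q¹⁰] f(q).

6140

Partial fractions give a closed form: a_n = (6)·2^n + (-4)·1^n.
At n = 10: a_10 = 6140.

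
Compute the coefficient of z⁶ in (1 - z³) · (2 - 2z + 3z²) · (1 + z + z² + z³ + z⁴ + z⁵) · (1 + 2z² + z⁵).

(1 - z³) has coefficients 1,0,0,-1 for degrees 0…3.
(2 - 2z + 3z²) has coefficients 2,-2,3,0,0,0,0 for degrees 0…6.
Multiplying by (1 + z + z² + z³ + z⁴ + z⁵) gives running coefficients 2,0,3,3,3,3,1 for degrees 0…6.
Finally multiplying by (1 + 2z² + z⁵), the product of all factors after the first has coefficients 2,0,7,3,9,11,7 for degrees 0…6.
[z⁶] = 1·7 − 1·3 = 4.

4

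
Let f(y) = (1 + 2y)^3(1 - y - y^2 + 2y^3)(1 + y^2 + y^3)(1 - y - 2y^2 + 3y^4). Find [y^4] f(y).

(1 + 2y)^3 has coefficients 1,6,12,8 for degrees 0…3.
(1 - y - y^2 + 2y^3) has coefficients 1,-1,-1,2,0 for degrees 0…4.
Multiplying by (1 + y^2 + y^3) gives running coefficients 1,-1,0,2,-2 for degrees 0…4.
Finally multiplying by (1 - y - 2y^2 + 3y^4), the product of all factors after the first has coefficients 1,-2,-1,4,-1 for degrees 0…4.
[y^4] = 1·(-1) + 6·4 + 12·(-1) + 8·(-2) = -5.

-5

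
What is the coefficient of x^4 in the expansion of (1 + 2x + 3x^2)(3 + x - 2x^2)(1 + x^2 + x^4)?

(1 + 2x + 3x^2) has coefficients 1,2,3 for degrees 0…2.
(3 + x - 2x^2) has coefficients 3,1,-2,0,0 for degrees 0…4.
Finally multiplying by (1 + x^2 + x^4), the product of all factors after the first has coefficients 3,1,1,1,1 for degrees 0…4.
[x^4] = 1·1 + 2·1 + 3·1 = 6.

6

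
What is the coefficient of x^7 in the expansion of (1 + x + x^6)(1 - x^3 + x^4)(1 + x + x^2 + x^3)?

(1 + x + x^6) has coefficients 1,1,0,0,0,0,1 for degrees 0…6.
(1 - x^3 + x^4) has coefficients 1,0,0,-1,1,0,0,0 for degrees 0…7.
Finally multiplying by (1 + x + x^2 + x^3), the product of all factors after the first has coefficients 1,1,1,0,0,0,0,1 for degrees 0…7.
[x^7] = 1·1 + 1·0 + 1·1 = 2.

2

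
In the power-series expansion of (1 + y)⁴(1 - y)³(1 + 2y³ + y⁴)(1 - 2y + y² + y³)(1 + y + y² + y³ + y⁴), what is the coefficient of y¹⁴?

16

(1 + y)⁴ has coefficients 1,4,6,4,1 for degrees 0…4.
(1 - y)³ has coefficients 1,-3,3,-1,0,0,0,0,0,0,0,0,0,0,0 for degrees 0…14.
Multiplying by (1 + 2y³ + y⁴) gives running coefficients 1,-3,3,1,-5,3,1,-1,0,0,0,0,0,0,0 for degrees 0…14.
Multiplying by (1 - 2y + y² + y³) gives running coefficients 1,-5,10,-7,-7,17,-9,-5,6,0,-1,0,0,0,0 for degrees 0…14.
Finally multiplying by (1 + y + y² + y³ + y⁴), the product of all factors after the first has coefficients 1,-4,6,-1,-8,8,4,-11,2,9,-9,0,5,-1,-1 for degrees 0…14.
[y¹⁴] = 1·(-1) + 4·(-1) + 6·5 + 4·0 + 1·(-9) = 16.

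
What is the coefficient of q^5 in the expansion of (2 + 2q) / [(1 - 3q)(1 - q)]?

Partial fractions give a closed form: a_n = (4)·3^n + (-2)·1^n.
At n = 5: a_5 = 970.

970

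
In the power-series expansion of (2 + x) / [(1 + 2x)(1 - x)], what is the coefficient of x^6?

The denominator gives the recurrence a_n = −a_(n−1) + 2a_(n−2) for n ≥ 2; the numerator fixes a_0 = 2, a_1 = -1.
Iterating: 2, -1, 5, -7, 17, -31, 65, so a_6 = 65.

65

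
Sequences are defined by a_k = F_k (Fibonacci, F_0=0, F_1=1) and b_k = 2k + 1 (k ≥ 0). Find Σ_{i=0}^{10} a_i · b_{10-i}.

Write out a_i and b_{10-i} for i = 0,…,10 and sum the products.
Σ = 0·21 + 1·19 + 1·17 + 2·15 + 3·13 + 5·11 + 8·9 + 13·7 + 21·5 + 34·3 + 55·1 = 585.

585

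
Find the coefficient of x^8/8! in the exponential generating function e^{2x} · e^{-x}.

1

The EGF product rule gives c_8 = Σ_{k_1+k_2=8} C(8; k_1,k_2) · ∏ g_i(k_i), where e^{2x} gives (2)^k; e^{-x} gives (-1)^k.
g_1(k) for k = 0…8: 1, 2, 4, 8, 16, 32, 64, 128, 256.
g_2(k) for k = 0…8: 1, -1, 1, -1, 1, -1, 1, -1, 1.
c_8 = Σ_k C(8,k)·g_1(k)·g_2(8−k) = 1·1·1 + 8·2·(-1) + 28·4·1 + 56·8·(-1) + 70·16·1 + 56·32·(-1) + 28·64·1 + 8·128·(-1) + 1·256·1 = 1 − 16 + 112 − 448 + 1120 − 1792 + 1792 − 1024 + 256 = 1.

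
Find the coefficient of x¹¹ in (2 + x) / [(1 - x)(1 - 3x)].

Partial fractions give a closed form: a_n = (-3/2)·1^n + (7/2)·3^n.
At n = 11: a_11 = 620013.

620013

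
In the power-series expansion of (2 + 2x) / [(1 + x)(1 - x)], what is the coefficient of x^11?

2

Partial fractions give a closed form: a_n = (2)·1^n.
At n = 11: a_11 = 2.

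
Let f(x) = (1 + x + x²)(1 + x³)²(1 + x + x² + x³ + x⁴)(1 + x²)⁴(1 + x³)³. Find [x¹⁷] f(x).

(1 + x + x²) has coefficients 1,1,1 for degrees 0…2.
(1 + x³)² has coefficients 1,0,0,2,0,0,1,0,0,0,0,0,0,0,0,0,0,0 for degrees 0…17.
Multiplying by (1 + x + x² + x³ + x⁴) gives running coefficients 1,1,1,3,3,2,3,3,1,1,1,0,0,0,0,0,0,0 for degrees 0…17.
Multiplying by (1 + x²)⁴ gives running coefficients 1,1,5,7,13,20,25,33,36,38,36,33,25,20,13,7,5,1 for degrees 0…17.
Finally multiplying by (1 + x³)³, the product of all factors after the first has coefficients 1,1,5,10,16,35,49,75,111,135,175,206,221,240,240,221,206,175 for degrees 0…17.
[x¹⁷] = 1·175 + 1·206 + 1·221 = 602.

602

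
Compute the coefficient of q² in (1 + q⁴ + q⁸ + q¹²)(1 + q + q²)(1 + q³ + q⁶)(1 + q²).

2

(1 + q⁴ + q⁸ + q¹²) has coefficients 1,0,0 for degrees 0…2.
(1 + q + q²) has coefficients 1,1,1 for degrees 0…2.
Multiplying by (1 + q³ + q⁶) gives running coefficients 1,1,1 for degrees 0…2.
Finally multiplying by (1 + q²), the product of all factors after the first has coefficients 1,1,2 for degrees 0…2.
[q²] = 1·2 = 2.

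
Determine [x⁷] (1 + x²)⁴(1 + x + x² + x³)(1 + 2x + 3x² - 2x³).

(1 + x²)⁴ has coefficients 1,0,4,0,6,0,4,0 for degrees 0…7.
(1 + x + x² + x³) has coefficients 1,1,1,1,0,0,0,0 for degrees 0…7.
Finally multiplying by (1 + 2x + 3x² - 2x³), the product of all factors after the first has coefficients 1,3,6,4,3,1,-2,0 for degrees 0…7.
[x⁷] = 1·0 + 4·1 + 6·4 + 4·3 = 40.

40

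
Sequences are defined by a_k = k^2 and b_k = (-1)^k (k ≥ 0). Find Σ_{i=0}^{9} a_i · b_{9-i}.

Write out a_i and b_{9-i} for i = 0,…,9 and sum the products.
Σ = 0·(-1) + 1·1 + 4·(-1) + 9·1 + 16·(-1) + 25·1 + 36·(-1) + 49·1 + 64·(-1) + 81·1 = 45.

45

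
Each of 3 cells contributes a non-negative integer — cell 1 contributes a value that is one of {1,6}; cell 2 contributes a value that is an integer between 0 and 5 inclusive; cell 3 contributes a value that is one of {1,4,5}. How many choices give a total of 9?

The generating function for the choices is (t + t^6)·(1 + t + t^2 + t^3 + t^4 + t^5)·(t + t^4 + t^5); the count is [t^9].
(t + t^6) has coefficients 0,1,0,0,0,0,1 for degrees 0…6.
(1 + t + t^2 + t^3 + t^4 + t^5) has coefficients 1,1,1,1,1,1,0,0,0,0 for degrees 0…9.
Finally multiplying by (t + t^4 + t^5), the product of all factors after the first has coefficients 0,1,1,1,2,3,3,2,2,2 for degrees 0…9.
[t^9] = 1·2 + 1·1 = 3.

3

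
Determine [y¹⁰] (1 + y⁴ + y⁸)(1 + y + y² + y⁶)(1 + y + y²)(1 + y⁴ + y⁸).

(1 + y⁴ + y⁸) has coefficients 1,0,0,0,1,0,0,0,1 for degrees 0…8.
(1 + y + y² + y⁶) has coefficients 1,1,1,0,0,0,1,0,0,0,0 for degrees 0…10.
Multiplying by (1 + y + y²) gives running coefficients 1,2,3,2,1,0,1,1,1,0,0 for degrees 0…10.
Finally multiplying by (1 + y⁴ + y⁸), the product of all factors after the first has coefficients 1,2,3,2,2,2,4,3,3,2,4 for degrees 0…10.
[y¹⁰] = 1·4 + 1·4 + 1·3 = 11.

11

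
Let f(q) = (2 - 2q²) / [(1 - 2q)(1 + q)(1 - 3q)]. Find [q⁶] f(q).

2788

Partial fractions give a closed form: a_n = (-2)·2^n + (4)·3^n.
At n = 6: a_6 = 2788.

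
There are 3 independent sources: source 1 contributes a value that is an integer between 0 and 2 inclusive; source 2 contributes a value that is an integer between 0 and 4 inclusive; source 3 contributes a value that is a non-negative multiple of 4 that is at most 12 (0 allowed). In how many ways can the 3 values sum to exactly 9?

4

The generating function for the choices is (1 + t + t²)·(1 + t + t² + t³ + t⁴)·(1 + t⁴ + t⁸ + t¹²); the count is [t⁹].
(1 + t + t²) has coefficients 1,1,1 for degrees 0…2.
(1 + t + t² + t³ + t⁴) has coefficients 1,1,1,1,1,0,0,0,0,0 for degrees 0…9.
Finally multiplying by (1 + t⁴ + t⁸ + t¹²), the product of all factors after the first has coefficients 1,1,1,1,2,1,1,1,2,1 for degrees 0…9.
[t⁹] = 1·1 + 1·2 + 1·1 = 4.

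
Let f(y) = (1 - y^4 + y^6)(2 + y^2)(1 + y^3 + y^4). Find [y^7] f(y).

-2

(1 - y^4 + y^6) has coefficients 1,0,0,0,-1,0,1 for degrees 0…6.
(2 + y^2) has coefficients 2,0,1,0,0,0,0,0 for degrees 0…7.
Finally multiplying by (1 + y^3 + y^4), the product of all factors after the first has coefficients 2,0,1,2,2,1,1,0 for degrees 0…7.
[y^7] = 1·0 − 1·2 + 1·0 = -2.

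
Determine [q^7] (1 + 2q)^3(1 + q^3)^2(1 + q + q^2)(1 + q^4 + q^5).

94

(1 + 2q)^3 has coefficients 1,6,12,8 for degrees 0…3.
(1 + q^3)^2 has coefficients 1,0,0,2,0,0,1,0 for degrees 0…7.
Multiplying by (1 + q + q^2) gives running coefficients 1,1,1,2,2,2,1,1 for degrees 0…7.
Finally multiplying by (1 + q^4 + q^5), the product of all factors after the first has coefficients 1,1,1,2,3,4,3,4 for degrees 0…7.
[q^7] = 1·4 + 6·3 + 12·4 + 8·3 = 94.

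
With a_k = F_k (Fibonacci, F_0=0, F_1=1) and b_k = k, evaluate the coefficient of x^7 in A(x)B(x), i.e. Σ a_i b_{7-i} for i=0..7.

46

Write out a_i and b_{7-i} for i = 0,…,7 and sum the products.
Σ = 0·7 + 1·6 + 1·5 + 2·4 + 3·3 + 5·2 + 8·1 + 13·0 = 46.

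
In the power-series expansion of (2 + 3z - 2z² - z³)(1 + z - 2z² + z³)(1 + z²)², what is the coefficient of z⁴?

(2 + 3z - 2z² - z³) has coefficients 2,3,-2,-1 for degrees 0…3.
(1 + z - 2z² + z³) has coefficients 1,1,-2,1,0 for degrees 0…4.
Finally multiplying by (1 + z²)², the product of all factors after the first has coefficients 1,1,0,3,-3 for degrees 0…4.
[z⁴] = 2·(-3) + 3·3 − 2·0 − 1·1 = 2.

2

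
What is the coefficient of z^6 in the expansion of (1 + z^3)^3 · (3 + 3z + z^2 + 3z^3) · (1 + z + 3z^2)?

(1 + z^3)^3 has coefficients 1,0,0,3,0,0,3 for degrees 0…6.
(3 + 3z + z^2 + 3z^3) has coefficients 3,3,1,3,0,0,0 for degrees 0…6.
Finally multiplying by (1 + z + 3z^2), the product of all factors after the first has coefficients 3,6,13,13,6,9,0 for degrees 0…6.
[z^6] = 1·0 + 3·13 + 3·3 = 48.

48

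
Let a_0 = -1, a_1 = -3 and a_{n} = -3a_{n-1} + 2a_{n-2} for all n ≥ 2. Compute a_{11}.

-691707

The ordinary generating function has denominator 1 + 3t - 2t^2.
Iterating the recurrence: a_0,…,a_{11} = -1, -3, 7, -27, 95, -339, 1207, -4299, 15311, -54531, 194215, -691707.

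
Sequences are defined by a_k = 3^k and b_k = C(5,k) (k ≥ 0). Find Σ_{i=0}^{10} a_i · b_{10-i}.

Write out a_i and b_{10-i} for i = 0,…,10 and sum the products.
Σ = 1·0 + 3·0 + 9·0 + 27·0 + 81·0 + 243·1 + 729·5 + 2187·10 + 6561·10 + 19683·5 + 59049·1 = 248832.

248832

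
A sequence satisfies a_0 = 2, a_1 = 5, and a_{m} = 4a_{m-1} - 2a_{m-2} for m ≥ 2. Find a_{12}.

The ordinary generating function has denominator 1 - 4x + 2x^2.
Iterating the recurrence: a_0,…,a_{12} = 2, 5, 16, 54, 184, 628, 2144, 7320, 24992, 85328, 291328, 994656, 3395968.

3395968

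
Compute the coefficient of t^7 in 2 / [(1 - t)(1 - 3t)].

Partial fractions give a closed form: a_n = (-1)·1^n + (3)·3^n.
At n = 7: a_7 = 6560.

6560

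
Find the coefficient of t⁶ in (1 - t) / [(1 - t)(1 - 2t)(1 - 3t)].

The denominator gives the recurrence a_n = 6a_(n−1) − 11a_(n−2) + 6a_(n−3) for n ≥ 3; the numerator fixes a_0 = 1, a_1 = 5, a_2 = 19.
Iterating: 1, 5, 19, 65, 211, 665, 2059, so a_6 = 2059.

2059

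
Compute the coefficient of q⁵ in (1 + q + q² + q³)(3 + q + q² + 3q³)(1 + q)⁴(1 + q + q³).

221

(1 + q + q² + q³) has coefficients 1,1,1,1 for degrees 0…3.
(3 + q + q² + 3q³) has coefficients 3,1,1,3,0,0 for degrees 0…5.
Multiplying by (1 + q)⁴ gives running coefficients 3,13,23,25,25,23 for degrees 0…5.
Finally multiplying by (1 + q + q³), the product of all factors after the first has coefficients 3,16,36,51,63,71 for degrees 0…5.
[q⁵] = 1·71 + 1·63 + 1·51 + 1·36 = 221.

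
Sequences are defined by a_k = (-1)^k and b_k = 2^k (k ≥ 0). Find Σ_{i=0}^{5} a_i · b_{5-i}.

21

Write out a_i and b_{5-i} for i = 0,…,5 and sum the products.
Σ = 1·32 − 1·16 + 1·8 − 1·4 + 1·2 − 1·1 = 21.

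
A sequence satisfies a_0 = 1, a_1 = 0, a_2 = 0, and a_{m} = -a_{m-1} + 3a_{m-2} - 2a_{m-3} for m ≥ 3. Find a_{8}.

The ordinary generating function has denominator 1 + t - 3t^2 + 2t^3.
Iterating the recurrence: a_0,…,a_{8} = 1, 0, 0, -2, 2, -8, 18, -46, 116.

116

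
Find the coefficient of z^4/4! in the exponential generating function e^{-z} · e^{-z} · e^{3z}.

The EGF product rule gives c_4 = Σ_{k_1+k_2+k_3=4} C(4; k_1,k_2,k_3) · ∏ g_i(k_i), where e^{-z} gives (-1)^k; e^{-z} gives (-1)^k; e^{3z} gives (3)^k.
g_1(k) for k = 0…4: 1, -1, 1, -1, 1.
g_2(k) for k = 0…4: 1, -1, 1, -1, 1.
g_3(k) for k = 0…4: 1, 3, 9, 27, 81.
First combine the last two factors: h(k) = Σ_j C(k,j)·g_2(j)·g_3(k−j) for k = 0…4: 1, 2, 4, 8, 16.
c_4 = Σ_k C(4,k)·g_1(k)·h(4−k) = 1·1·16 + 4·(-1)·8 + 6·1·4 + 4·(-1)·2 + 1·1·1 = 16 − 32 + 24 − 8 + 1 = 1.

1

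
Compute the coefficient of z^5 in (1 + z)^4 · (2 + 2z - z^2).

-2

(1 + z)^4 has coefficients 1,4,6,4,1 for degrees 0…4.
(2 + 2z - z^2) has coefficients 2,2,-1,0,0,0 for degrees 0…5.
[z^5] = 1·0 + 4·0 + 6·0 + 4·(-1) + 1·2 = -2.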